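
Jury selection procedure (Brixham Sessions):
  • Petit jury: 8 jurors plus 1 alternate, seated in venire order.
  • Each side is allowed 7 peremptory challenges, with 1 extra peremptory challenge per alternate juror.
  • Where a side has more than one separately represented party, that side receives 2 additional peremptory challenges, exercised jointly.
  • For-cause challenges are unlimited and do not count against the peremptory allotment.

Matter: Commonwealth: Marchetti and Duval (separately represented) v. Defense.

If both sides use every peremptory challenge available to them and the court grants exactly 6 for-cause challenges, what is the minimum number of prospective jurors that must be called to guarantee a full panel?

33

Seats to fill: 8 + 1 alternates = 9.
Peremptories — Commonwealth: 7 + 1×1 + 2 = 10; Defense: 7 + 1×1 = 8; total 18.
For-cause removals: 6.
Minimum venire: 9 + 18 + 6 = 33.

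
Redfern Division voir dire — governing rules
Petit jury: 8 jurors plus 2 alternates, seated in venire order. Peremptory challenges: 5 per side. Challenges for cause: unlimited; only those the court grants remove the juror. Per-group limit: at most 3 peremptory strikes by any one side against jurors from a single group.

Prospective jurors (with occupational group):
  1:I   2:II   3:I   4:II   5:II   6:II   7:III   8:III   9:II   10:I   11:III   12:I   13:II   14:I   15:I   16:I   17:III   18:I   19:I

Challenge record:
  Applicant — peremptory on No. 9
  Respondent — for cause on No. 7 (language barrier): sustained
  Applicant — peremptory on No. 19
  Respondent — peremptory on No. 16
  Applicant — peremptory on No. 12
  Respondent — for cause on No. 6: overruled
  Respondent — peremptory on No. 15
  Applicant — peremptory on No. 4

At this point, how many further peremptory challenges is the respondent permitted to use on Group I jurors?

Respondent peremptories so far: #16, #15 — 2 of 5 used, 3 left overall.
Against Group I: #16, #15 — 2 used; per-group cap 3 leaves 1.
Binding limit: min(3, 1) = 1.

1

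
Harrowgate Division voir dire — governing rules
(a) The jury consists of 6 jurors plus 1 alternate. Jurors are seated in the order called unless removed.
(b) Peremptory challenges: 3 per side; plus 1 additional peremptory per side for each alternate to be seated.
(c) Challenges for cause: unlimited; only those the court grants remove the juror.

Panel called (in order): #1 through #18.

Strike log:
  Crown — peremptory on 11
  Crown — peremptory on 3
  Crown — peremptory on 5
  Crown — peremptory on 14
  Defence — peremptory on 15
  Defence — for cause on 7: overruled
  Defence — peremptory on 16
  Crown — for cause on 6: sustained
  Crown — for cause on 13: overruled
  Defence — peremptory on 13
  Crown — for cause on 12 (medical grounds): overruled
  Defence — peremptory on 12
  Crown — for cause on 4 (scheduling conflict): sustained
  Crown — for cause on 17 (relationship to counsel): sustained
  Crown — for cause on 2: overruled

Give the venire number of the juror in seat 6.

Removed: #3, #4, #5, #6, #11, #12, #13, #14, #15, #16, #17. (#2, #7 stay — for-cause denied.)
Seating in order: seats 1–6 → #1, #2, #7, #8, #9, #10; alternates → #18.
So seat 6 is #10.

10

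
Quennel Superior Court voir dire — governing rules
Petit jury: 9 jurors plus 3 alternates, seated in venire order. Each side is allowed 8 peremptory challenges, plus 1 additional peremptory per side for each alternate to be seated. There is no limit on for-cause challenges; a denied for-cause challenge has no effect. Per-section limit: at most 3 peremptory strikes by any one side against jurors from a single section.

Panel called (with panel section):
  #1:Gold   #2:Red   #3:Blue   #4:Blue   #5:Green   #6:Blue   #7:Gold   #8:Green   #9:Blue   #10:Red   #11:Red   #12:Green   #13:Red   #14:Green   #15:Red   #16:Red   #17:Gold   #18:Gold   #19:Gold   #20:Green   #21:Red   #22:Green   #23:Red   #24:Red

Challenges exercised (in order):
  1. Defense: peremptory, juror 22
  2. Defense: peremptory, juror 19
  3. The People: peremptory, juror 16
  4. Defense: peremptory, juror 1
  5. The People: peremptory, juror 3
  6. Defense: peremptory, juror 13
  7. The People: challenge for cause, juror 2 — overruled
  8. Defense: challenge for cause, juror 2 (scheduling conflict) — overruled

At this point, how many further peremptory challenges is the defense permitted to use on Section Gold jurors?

Defense peremptories so far: #22, #19, #1, #13 — 4 of 11 used, 7 left overall.
Against Section Gold: #19, #1 — 2 used; per-section cap 3 leaves 1.
Binding limit: min(7, 1) = 1.

1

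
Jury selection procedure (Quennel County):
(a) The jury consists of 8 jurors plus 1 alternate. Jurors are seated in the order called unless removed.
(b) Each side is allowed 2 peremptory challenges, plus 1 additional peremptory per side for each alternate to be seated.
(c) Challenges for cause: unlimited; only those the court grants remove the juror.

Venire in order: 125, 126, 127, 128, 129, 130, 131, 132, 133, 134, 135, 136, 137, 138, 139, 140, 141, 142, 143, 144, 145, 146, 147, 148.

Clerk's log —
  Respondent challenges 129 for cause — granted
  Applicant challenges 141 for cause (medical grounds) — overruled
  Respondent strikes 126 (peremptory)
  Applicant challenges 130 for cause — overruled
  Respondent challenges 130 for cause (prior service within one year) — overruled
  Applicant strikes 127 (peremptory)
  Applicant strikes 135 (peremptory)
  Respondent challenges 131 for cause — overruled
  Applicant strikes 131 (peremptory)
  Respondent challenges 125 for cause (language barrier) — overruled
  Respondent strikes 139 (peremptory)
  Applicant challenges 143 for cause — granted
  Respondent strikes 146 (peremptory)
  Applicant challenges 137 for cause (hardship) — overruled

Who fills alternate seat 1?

Removed: #126, #127, #129, #131, #135, #139, #143, #146. (#125, #130, #137, #141 stay — for-cause denied.)
Seating in order: seats 1–8 → #125, #128, #130, #132, #133, #134, #136, #137; alternates → #138.
So alternate 1 is #138.

138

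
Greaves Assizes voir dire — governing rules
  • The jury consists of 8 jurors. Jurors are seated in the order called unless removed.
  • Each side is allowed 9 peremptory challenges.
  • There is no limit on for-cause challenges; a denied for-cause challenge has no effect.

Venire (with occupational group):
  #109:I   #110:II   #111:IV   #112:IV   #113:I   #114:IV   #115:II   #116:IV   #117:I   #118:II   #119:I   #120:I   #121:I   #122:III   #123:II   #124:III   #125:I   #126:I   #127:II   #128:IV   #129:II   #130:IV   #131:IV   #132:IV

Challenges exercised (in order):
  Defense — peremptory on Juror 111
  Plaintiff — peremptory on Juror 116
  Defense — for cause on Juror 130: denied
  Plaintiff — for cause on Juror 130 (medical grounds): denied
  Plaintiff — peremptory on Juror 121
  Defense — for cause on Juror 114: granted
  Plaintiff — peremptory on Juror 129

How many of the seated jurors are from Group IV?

Removed: #111, #114, #116, #121, #129.
Seated jurors 1–8: #109, #110, #112, #113, #115, #117, #118, #119.
Of those, in Group IV: #112 → 1.

1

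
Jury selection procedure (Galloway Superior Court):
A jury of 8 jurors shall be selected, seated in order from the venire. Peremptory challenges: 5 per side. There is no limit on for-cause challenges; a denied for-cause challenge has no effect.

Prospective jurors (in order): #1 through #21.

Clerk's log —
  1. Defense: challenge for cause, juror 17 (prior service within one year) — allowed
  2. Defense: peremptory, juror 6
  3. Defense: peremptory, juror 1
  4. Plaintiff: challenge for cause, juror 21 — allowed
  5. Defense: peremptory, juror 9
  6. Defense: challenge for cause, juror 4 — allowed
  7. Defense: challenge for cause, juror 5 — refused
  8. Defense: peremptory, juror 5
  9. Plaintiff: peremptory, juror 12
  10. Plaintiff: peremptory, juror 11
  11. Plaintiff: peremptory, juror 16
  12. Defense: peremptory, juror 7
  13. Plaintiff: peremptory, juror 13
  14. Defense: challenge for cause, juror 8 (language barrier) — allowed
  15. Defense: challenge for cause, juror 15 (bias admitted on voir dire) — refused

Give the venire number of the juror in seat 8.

Removed: #1, #4, #5, #6, #7, #8, #9, #11, #12, #13, #16, #17, #21. (#15 stays — for-cause denied.)
Filling seats in venire order through position 8: #2, #3, #10, #14, #15, #18, #19, #20.
So seat 8 is #20.

20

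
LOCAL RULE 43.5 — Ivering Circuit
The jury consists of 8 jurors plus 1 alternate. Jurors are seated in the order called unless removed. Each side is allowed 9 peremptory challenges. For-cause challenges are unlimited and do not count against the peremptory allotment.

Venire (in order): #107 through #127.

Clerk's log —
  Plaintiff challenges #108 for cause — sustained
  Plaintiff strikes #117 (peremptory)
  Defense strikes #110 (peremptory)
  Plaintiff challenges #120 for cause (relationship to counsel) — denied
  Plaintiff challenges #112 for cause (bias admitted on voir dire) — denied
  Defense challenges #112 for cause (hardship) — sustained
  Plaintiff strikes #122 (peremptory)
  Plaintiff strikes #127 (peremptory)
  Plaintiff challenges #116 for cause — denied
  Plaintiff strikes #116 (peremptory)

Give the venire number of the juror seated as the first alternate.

120

Removed: #108, #110, #112, #116, #117, #122, #127. (#120 stays — for-cause denied.)
Seating in order: seats 1–8 → #107, #109, #111, #113, #114, #115, #118, #119; alternates → #120.
So alternate 1 is #120.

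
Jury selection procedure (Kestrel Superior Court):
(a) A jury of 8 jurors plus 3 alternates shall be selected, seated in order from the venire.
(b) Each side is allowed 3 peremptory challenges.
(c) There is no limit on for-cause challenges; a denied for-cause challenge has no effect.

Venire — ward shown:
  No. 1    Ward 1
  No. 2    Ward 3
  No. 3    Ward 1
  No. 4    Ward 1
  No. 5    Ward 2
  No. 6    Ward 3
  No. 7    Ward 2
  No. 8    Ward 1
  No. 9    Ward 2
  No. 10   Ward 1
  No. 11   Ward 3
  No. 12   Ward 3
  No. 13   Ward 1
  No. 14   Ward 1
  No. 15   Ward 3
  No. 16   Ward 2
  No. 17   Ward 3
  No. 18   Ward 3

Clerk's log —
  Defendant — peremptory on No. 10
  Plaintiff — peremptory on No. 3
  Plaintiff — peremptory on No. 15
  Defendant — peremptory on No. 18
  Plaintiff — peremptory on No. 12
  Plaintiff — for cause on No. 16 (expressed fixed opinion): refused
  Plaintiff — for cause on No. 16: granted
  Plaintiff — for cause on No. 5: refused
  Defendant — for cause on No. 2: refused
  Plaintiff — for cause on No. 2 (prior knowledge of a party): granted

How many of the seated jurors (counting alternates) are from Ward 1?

5

Removed: #2, #3, #10, #12, #15, #16, #18.
Seated (11 incl. alternates): #1, #4, #5, #6, #7, #8, #9, #11, #13, #14, #17.
Of those, in Ward 1: #1, #4, #8, #13, #14 → 5.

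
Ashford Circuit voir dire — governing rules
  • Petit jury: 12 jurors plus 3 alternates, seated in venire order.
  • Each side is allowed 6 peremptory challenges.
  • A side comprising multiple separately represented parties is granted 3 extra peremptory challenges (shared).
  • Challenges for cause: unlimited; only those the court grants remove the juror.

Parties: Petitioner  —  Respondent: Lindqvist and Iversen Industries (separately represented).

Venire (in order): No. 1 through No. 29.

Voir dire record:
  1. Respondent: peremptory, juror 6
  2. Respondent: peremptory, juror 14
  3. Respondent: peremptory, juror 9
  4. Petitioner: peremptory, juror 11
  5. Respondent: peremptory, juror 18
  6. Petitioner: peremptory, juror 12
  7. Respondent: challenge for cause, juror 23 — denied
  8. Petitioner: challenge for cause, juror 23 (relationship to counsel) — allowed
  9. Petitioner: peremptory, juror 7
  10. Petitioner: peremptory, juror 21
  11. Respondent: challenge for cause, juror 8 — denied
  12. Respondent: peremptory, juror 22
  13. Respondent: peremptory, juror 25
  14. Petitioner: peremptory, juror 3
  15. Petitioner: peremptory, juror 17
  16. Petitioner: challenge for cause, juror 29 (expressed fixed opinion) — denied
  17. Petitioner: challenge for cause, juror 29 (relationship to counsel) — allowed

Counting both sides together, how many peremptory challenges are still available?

3

Petitioner allotment: 6. Respondent allotment: 6 base + 3 multi-party = 9.
Petitioner peremptories used: #11, #12, #7, #21, #3, #17 — 6 (for-cause on #23, #29, #29 don't count).
Respondent peremptories used: #6, #14, #9, #18, #22, #25 — 6 (for-cause on #23, #8 don't count).
Remaining: (6 − 6) + (9 − 6) = 3.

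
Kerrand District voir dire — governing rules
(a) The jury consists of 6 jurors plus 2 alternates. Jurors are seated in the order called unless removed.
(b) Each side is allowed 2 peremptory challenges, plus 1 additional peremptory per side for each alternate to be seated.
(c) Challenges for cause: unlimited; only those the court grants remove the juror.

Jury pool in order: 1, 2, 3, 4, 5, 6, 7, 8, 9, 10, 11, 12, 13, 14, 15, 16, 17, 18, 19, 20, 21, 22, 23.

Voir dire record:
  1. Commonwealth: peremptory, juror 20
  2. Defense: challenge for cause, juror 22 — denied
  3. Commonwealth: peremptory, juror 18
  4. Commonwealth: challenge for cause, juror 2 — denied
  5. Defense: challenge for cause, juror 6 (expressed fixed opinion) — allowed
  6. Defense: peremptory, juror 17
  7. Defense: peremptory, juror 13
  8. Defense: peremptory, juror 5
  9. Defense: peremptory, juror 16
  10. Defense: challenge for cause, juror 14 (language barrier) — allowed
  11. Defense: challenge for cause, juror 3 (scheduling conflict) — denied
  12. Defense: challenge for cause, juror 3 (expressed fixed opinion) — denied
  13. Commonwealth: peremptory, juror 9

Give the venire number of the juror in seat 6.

8

Removed: #5, #6, #9, #13, #14, #16, #17, #18, #20. (#2, #3, #22 stay — for-cause denied.)
Filling seats in venire order through position 6: #1, #2, #3, #4, #7, #8.
So seat 6 is #8.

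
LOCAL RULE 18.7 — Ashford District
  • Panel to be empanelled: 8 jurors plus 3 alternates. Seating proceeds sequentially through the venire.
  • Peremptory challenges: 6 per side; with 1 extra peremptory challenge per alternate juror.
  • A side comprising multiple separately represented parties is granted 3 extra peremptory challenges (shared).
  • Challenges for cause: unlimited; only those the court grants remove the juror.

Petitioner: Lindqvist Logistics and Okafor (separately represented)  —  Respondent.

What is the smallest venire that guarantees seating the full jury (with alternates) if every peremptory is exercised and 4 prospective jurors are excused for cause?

36

Seats to fill: 8 + 3 alternates = 11.
Peremptories — Petitioner: 6 + 1×3 + 3 = 12; Respondent: 6 + 1×3 = 9; total 21.
For-cause removals: 4.
Minimum venire: 11 + 21 + 4 = 36.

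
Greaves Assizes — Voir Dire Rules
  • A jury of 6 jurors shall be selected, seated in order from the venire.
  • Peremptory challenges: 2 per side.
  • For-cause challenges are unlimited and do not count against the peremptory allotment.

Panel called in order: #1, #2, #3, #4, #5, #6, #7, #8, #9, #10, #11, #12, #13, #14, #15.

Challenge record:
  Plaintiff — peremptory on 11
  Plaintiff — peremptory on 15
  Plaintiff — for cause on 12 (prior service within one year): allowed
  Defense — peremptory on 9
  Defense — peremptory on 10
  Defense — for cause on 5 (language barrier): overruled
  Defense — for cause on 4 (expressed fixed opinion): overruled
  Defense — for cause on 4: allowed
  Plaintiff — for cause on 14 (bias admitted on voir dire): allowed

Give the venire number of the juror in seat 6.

Removed: #4, #9, #10, #11, #12, #14, #15. (#5 stays — for-cause denied.)
Seating in order: seats 1–6 → #1, #2, #3, #5, #6, #7.
So seat 6 is #7.

7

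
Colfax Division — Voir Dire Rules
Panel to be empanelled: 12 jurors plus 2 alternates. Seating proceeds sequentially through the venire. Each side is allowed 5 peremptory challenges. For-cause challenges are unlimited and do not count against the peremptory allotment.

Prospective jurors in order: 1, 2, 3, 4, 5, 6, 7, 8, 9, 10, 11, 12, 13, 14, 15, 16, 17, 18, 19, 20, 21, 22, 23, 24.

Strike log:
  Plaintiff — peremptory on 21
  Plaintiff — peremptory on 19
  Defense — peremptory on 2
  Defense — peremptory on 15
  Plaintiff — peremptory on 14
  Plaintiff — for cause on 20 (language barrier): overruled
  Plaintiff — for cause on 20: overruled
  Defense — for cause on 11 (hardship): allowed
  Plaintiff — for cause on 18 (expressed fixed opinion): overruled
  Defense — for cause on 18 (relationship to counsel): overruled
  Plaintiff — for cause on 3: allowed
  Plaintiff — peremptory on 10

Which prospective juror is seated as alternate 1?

Removed: #2, #3, #10, #11, #14, #15, #19, #21. (#18, #20 stay — for-cause denied.)
Seating in order: seats 1–12 → #1, #4, #5, #6, #7, #8, #9, #12, #13, #16, #17, #18; alternates → #20, #22.
So alternate 1 is #20.

20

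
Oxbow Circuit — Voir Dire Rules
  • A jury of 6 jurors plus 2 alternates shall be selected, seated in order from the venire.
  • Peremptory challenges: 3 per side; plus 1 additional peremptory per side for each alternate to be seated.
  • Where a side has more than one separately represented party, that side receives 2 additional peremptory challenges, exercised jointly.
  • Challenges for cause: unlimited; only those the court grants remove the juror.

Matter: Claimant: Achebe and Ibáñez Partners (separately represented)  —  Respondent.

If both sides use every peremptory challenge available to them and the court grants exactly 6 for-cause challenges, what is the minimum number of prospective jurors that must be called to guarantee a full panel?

26

Seats to fill: 6 + 2 alternates = 8.
Peremptories — Claimant: 3 + 1×2 + 2 = 7; Respondent: 3 + 1×2 = 5; total 12.
For-cause removals: 6.
Minimum venire: 8 + 12 + 6 = 26.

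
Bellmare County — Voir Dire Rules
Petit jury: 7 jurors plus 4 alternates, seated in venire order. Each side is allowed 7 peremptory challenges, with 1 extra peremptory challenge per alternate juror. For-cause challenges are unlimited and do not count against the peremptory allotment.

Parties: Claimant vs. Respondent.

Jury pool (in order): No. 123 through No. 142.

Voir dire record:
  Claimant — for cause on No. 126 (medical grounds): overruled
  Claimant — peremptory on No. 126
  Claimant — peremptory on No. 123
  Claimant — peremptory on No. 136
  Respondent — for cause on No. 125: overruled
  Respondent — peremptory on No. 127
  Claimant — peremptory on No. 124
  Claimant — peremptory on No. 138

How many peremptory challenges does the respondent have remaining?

10

Respondent allotment: 7 base + 1 × 4 alternates = 11.
Respondent peremptories used: #127 — 1 (the for-cause on #125 doesn't count).
Remaining: 11 − 1 = 10.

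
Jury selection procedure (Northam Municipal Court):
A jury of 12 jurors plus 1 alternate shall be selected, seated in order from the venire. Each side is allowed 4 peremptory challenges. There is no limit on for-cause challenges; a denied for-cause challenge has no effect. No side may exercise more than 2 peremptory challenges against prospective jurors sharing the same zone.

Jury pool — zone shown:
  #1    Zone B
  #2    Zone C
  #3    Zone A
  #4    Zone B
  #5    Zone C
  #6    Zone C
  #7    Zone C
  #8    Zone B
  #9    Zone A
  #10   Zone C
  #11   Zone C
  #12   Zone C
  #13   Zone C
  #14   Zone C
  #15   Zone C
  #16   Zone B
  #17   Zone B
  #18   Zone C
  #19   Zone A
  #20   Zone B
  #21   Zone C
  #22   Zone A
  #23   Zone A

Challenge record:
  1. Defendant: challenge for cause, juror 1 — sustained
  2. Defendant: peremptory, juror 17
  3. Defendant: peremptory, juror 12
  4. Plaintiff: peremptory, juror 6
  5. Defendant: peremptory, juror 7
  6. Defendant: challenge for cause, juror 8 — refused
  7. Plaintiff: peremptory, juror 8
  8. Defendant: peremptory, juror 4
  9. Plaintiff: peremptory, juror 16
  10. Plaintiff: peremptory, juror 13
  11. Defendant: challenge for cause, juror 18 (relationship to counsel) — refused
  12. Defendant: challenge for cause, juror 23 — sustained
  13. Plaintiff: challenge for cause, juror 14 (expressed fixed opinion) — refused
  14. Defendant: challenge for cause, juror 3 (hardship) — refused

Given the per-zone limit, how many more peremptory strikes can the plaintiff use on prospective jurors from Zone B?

Plaintiff peremptories so far: #6, #8, #16, #13 — 4 of 4 used, 0 left overall.
Against Zone B: #8, #16 — 2 used; per-zone cap 2 leaves 0.
Binding limit: min(0, 0) = 0.

0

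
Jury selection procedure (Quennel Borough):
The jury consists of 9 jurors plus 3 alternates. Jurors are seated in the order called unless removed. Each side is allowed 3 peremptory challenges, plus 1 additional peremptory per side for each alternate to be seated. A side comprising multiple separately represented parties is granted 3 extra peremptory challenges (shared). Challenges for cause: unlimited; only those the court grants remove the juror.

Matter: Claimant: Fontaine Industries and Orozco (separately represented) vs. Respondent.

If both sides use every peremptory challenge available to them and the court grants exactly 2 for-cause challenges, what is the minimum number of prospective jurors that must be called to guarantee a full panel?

29

Seats to fill: 9 + 3 alternates = 12.
Peremptories — Claimant: 3 + 1×3 + 3 = 9; Respondent: 3 + 1×3 = 6; total 15.
For-cause removals: 2.
Minimum venire: 12 + 15 + 2 = 29.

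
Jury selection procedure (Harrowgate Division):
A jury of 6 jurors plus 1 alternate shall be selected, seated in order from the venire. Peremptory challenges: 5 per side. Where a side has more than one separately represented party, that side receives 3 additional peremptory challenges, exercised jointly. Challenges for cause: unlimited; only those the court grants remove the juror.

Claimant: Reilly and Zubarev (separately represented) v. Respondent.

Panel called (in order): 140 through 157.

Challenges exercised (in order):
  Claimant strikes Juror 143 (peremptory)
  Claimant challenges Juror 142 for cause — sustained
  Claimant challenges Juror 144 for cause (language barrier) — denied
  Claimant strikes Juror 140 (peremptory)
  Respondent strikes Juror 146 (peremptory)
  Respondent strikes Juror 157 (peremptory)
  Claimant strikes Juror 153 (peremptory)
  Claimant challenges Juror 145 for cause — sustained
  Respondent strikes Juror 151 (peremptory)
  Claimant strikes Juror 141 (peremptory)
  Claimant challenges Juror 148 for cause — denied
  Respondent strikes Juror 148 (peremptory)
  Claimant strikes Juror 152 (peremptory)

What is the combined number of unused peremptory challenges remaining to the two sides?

Claimant allotment: 5 base + 3 multi-party = 8. Respondent allotment: 5.
Claimant peremptories used: #143, #140, #153, #141, #152 — 5 (for-cause on #142, #144, #145, #148 don't count).
Respondent peremptories used: #146, #157, #151, #148 — 4.
Remaining: (8 − 5) + (5 − 4) = 4.

4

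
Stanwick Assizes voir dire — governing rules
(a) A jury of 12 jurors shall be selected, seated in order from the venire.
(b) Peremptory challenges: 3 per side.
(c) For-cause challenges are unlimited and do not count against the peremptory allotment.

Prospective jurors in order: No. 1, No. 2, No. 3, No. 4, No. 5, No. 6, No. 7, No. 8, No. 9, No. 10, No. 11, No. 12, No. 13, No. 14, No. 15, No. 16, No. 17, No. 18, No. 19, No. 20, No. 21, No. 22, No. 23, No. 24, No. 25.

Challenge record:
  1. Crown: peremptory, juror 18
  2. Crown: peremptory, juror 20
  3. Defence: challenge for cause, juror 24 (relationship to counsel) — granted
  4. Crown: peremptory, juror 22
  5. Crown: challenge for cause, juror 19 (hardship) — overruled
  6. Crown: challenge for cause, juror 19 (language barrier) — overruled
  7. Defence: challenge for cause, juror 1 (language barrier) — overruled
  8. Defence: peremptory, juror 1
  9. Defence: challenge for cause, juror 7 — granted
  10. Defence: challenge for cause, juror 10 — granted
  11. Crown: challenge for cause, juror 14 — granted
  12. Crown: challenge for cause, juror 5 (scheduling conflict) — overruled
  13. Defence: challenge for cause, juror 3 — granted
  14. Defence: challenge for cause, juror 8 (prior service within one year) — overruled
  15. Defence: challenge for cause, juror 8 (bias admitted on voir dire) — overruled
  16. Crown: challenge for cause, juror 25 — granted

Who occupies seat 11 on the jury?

Removed: #1, #3, #7, #10, #14, #18, #20, #22, #24, #25. (#5, #8, #19 stay — for-cause denied.)
Seating in order: seats 1–12 → #2, #4, #5, #6, #8, #9, #11, #12, #13, #15, #16, #17.
So seat 11 is #16.

16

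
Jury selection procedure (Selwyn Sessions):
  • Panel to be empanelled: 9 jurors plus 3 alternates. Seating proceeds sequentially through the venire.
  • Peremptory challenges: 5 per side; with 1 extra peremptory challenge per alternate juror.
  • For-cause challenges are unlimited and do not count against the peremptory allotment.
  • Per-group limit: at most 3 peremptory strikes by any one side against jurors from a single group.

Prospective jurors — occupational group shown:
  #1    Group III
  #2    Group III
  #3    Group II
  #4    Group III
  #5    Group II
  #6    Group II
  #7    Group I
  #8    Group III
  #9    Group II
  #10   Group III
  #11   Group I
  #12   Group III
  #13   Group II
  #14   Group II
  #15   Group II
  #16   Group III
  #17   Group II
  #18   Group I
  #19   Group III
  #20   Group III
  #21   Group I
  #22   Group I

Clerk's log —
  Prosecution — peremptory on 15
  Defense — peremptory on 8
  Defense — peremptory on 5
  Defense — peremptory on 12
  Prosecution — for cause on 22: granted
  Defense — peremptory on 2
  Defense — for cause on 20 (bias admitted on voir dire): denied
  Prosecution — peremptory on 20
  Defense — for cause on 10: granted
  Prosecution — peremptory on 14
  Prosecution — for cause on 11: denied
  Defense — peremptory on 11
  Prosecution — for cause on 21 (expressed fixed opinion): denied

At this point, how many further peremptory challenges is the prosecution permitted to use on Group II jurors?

Prosecution peremptories so far: #15, #20, #14 — 3 of 8 used, 5 left overall.
Against Group II: #15, #14 — 2 used; per-group cap 3 leaves 1.
Binding limit: min(5, 1) = 1.

1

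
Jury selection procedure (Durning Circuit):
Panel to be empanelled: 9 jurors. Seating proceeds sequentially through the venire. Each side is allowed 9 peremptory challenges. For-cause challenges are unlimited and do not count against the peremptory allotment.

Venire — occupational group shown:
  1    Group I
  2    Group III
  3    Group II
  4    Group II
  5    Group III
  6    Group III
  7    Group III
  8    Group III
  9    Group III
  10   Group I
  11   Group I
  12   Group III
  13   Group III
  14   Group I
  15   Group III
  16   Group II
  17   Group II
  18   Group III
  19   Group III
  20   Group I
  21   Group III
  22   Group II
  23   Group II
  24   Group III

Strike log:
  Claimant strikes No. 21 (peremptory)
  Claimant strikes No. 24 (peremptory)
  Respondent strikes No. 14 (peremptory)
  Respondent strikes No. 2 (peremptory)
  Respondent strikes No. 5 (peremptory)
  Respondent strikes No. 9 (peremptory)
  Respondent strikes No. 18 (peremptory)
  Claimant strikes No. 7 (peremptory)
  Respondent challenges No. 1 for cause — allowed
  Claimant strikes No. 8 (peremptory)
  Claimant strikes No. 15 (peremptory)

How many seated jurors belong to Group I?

2

Removed: #1, #2, #5, #7, #8, #9, #14, #15, #18, #21, #24.
Seated jurors 1–9: #3, #4, #6, #10, #11, #12, #13, #16, #17.
Of those, in Group I: #10, #11 → 2.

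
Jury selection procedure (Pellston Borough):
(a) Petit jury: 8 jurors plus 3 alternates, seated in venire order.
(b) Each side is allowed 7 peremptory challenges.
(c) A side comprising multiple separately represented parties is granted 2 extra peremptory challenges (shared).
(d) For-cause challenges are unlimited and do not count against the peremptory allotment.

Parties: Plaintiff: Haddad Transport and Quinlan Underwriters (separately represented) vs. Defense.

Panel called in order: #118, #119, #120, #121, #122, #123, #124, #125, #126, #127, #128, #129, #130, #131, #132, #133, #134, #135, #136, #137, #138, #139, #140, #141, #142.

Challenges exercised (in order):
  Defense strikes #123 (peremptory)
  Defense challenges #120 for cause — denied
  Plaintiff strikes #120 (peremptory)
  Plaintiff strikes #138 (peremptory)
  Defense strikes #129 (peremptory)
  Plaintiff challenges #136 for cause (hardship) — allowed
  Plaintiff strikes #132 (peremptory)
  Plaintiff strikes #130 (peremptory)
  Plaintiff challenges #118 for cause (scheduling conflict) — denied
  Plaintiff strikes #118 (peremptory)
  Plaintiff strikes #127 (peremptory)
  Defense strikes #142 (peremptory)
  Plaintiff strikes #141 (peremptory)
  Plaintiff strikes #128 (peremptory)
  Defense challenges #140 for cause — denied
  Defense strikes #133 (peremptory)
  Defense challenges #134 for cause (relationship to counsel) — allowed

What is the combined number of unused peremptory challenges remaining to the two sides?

Plaintiff allotment: 7 base + 2 multi-party = 9. Defense allotment: 7.
Plaintiff peremptories used: #120, #138, #132, #130, #118, #127, #141, #128 — 8 (for-cause on #136, #118 don't count).
Defense peremptories used: #123, #129, #142, #133 — 4 (for-cause on #120, #140, #134 don't count).
Remaining: (9 − 8) + (7 − 4) = 4.

4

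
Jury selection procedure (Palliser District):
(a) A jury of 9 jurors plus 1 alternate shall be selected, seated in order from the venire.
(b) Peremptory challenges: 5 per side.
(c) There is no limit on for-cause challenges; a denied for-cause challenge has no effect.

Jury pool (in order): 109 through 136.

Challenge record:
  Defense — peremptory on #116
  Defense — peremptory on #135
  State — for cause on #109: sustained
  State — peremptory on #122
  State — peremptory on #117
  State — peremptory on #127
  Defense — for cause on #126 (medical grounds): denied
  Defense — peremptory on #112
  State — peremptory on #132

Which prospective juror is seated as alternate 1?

123

Removed: #109, #112, #116, #117, #122, #127, #132, #135. (#126 stays — for-cause denied.)
Seating in order: seats 1–9 → #110, #111, #113, #114, #115, #118, #119, #120, #121; alternates → #123.
So alternate 1 is #123.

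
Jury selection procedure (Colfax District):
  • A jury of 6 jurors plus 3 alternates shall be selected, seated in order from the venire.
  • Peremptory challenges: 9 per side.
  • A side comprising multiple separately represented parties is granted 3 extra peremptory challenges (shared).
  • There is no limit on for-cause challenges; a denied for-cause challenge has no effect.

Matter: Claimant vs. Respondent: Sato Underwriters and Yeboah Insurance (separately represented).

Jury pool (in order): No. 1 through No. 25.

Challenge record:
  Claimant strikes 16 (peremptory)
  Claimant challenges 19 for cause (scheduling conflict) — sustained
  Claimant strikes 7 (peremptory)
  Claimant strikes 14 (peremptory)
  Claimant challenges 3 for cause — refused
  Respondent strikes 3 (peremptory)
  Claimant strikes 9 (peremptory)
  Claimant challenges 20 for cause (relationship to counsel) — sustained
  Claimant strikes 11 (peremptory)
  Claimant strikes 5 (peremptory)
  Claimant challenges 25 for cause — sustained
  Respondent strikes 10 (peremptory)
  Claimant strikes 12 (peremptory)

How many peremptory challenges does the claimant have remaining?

2

Claimant allotment: 9.
Claimant peremptories used: #16, #7, #14, #9, #11, #5, #12 — 7 (for-cause on #19, #3, #20, #25 don't count).
Remaining: 9 − 7 = 2.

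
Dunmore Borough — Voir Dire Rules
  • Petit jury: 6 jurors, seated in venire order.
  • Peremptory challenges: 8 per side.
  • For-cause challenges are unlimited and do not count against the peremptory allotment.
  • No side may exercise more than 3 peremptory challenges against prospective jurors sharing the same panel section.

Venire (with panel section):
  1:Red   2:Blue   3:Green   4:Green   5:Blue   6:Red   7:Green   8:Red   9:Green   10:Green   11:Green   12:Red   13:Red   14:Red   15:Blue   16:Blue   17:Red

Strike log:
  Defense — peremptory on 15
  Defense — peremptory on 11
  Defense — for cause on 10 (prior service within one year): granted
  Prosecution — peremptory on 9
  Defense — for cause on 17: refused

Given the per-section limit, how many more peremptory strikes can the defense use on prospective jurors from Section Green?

Defense peremptories so far: #15, #11 — 2 of 8 used, 6 left overall.
Against Section Green: #11 — 1 used; per-section cap 3 leaves 2.
Binding limit: min(6, 2) = 2.

2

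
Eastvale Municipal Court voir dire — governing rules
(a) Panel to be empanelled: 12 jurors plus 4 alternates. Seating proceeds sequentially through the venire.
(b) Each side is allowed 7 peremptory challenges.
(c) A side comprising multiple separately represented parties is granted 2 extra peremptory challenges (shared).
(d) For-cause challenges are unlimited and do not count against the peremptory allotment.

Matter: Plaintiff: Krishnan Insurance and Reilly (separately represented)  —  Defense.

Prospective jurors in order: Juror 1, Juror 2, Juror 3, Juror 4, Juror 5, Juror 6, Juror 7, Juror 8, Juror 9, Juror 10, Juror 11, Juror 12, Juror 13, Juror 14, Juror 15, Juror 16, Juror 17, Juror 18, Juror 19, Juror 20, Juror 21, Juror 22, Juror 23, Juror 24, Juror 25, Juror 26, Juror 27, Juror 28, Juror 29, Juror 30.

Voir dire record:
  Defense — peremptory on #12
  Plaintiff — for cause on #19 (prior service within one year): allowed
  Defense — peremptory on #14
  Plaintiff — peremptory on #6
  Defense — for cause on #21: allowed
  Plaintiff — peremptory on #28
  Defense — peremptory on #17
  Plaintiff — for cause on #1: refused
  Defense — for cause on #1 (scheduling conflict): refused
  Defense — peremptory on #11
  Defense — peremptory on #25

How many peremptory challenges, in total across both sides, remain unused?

9

Plaintiff allotment: 7 base + 2 multi-party = 9. Defense allotment: 7.
Plaintiff peremptories used: #6, #28 — 2 (for-cause on #19, #1 don't count).
Defense peremptories used: #12, #14, #17, #11, #25 — 5 (for-cause on #21, #1 don't count).
Remaining: (9 − 2) + (7 − 5) = 9.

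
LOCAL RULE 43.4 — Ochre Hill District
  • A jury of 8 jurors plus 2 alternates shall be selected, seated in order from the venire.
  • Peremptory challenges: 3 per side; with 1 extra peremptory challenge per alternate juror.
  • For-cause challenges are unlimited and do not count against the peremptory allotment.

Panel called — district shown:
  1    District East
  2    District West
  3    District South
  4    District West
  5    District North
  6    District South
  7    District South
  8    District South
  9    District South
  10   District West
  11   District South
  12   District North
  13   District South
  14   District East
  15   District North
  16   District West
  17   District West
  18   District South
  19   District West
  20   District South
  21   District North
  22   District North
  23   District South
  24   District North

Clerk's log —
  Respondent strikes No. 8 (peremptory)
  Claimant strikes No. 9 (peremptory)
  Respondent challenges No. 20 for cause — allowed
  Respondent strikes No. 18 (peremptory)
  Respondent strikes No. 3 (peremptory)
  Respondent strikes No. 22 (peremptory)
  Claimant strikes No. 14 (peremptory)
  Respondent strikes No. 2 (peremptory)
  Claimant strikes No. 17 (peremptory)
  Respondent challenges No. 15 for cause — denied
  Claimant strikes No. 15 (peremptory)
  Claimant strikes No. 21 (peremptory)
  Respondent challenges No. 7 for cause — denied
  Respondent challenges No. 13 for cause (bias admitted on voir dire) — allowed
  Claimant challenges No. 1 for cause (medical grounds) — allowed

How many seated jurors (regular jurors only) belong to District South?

Removed: #1, #2, #3, #8, #9, #13, #14, #15, #17, #18, #20, #21, #22.
Seated jurors 1–8: #4, #5, #6, #7, #10, #11, #12, #16 (alternates #19, #23 not counted).
Of those, in District South: #6, #7, #11 → 3.

3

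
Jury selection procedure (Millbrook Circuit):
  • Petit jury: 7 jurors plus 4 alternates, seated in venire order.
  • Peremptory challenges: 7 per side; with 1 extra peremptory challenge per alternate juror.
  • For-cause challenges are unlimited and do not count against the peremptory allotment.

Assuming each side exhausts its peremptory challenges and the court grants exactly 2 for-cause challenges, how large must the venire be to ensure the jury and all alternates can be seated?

35

Seats to fill: 7 + 4 alternates = 11.
Peremptories: 7 + 1×4 = 11 per side × 2 sides = 22.
For-cause removals: 2.
Minimum venire: 11 + 22 + 2 = 35.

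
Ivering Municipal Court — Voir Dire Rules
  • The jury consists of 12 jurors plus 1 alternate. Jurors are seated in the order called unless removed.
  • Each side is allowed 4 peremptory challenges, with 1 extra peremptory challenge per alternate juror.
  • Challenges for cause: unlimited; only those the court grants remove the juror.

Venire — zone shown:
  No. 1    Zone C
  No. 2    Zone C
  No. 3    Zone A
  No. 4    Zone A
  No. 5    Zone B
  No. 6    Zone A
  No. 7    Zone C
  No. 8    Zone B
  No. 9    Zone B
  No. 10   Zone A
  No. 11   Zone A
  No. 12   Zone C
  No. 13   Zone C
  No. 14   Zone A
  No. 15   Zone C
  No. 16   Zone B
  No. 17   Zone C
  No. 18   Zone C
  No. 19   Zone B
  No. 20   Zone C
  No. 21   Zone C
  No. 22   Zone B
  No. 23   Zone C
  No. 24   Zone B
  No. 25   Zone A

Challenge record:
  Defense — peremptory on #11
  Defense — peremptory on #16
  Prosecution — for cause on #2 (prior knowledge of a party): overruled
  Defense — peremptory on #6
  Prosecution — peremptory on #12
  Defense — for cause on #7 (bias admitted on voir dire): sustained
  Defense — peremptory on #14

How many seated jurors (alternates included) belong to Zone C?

6

Removed: #6, #7, #11, #12, #14, #16.
Seated (13 incl. alternates): #1, #2, #3, #4, #5, #8, #9, #10, #13, #15, #17, #18, #19.
Of those, in Zone C: #1, #2, #13, #15, #17, #18 → 6.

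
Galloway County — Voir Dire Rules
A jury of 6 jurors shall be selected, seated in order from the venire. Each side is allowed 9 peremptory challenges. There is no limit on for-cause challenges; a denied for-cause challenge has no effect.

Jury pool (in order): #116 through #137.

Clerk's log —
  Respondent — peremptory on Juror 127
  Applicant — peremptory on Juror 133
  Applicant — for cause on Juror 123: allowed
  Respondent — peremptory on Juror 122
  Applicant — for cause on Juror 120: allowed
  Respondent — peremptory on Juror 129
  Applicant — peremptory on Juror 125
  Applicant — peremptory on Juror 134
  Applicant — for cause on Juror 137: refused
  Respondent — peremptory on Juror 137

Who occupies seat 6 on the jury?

124

Removed: #120, #122, #123, #125, #127, #129, #133, #134, #137.
Filling seats in venire order through position 6: #116, #117, #118, #119, #121, #124.
So seat 6 is #124.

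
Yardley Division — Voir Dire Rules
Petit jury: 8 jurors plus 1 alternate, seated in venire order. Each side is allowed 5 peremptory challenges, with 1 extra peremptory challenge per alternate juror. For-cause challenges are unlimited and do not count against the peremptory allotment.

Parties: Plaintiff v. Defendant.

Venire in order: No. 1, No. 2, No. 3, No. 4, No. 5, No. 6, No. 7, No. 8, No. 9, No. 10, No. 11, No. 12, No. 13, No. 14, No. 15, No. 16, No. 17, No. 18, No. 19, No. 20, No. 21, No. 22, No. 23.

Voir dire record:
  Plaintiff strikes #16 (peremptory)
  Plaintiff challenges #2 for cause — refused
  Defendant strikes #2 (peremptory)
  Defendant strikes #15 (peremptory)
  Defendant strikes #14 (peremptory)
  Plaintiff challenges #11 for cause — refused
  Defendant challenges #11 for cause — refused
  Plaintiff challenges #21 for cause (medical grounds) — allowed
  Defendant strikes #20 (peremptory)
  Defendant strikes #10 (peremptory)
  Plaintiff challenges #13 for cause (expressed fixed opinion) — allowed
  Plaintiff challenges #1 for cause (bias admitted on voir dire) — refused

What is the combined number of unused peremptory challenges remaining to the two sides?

6

Plaintiff allotment: 5 base + 1 × 1 alternate = 6. Defendant allotment: 5 base + 1 × 1 alternate = 6.
Plaintiff peremptories used: #16 — 1 (for-cause on #2, #11, #21, #13, #1 don't count).
Defendant peremptories used: #2, #15, #14, #20, #10 — 5 (the for-cause on #11 doesn't count).
Remaining: (6 − 1) + (6 − 5) = 6.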